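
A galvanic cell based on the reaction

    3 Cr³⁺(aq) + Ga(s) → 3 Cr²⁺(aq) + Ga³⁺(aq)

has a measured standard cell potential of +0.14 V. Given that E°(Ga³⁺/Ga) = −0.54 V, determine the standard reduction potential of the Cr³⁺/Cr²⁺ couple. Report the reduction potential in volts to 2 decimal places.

−0.40 V

In the reaction as written the Cr³⁺/Cr²⁺ couple is reduced (cathode) and Ga³⁺/Ga is oxidized (anode), so E°cell = E°(Cr³⁺/Cr²⁺) − E°(Ga³⁺/Ga).
E°(Cr³⁺/Cr²⁺) = E°cell + E°(anode) = +0.14 + (−0.54) = −0.40 V.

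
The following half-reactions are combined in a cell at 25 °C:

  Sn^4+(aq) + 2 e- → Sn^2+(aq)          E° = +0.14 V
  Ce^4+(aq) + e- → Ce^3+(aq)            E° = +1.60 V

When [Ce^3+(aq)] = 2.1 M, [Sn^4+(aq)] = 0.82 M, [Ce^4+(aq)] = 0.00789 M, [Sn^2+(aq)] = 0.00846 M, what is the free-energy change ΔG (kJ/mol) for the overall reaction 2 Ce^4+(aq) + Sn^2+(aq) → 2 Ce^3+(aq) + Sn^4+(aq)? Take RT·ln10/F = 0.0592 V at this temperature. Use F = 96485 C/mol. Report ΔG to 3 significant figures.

−243 kJ/mol

E°cell = +1.60 − (+0.14) = +1.46 V; the balanced reaction transfers n = 2 electrons.
The reaction quotient is ([Ce^3+(aq)]^2·[Sn^4+(aq)]) / ([Ce^4+(aq)]^2·[Sn^2+(aq)]) = 6.87×10^6; by Nernst, E = +1.46 − (0.0592/2)(6.837) = +1.2576 V.
ΔG = −nFE = −(2)(96485)(+1.2576) J/mol = −243 kJ/mol.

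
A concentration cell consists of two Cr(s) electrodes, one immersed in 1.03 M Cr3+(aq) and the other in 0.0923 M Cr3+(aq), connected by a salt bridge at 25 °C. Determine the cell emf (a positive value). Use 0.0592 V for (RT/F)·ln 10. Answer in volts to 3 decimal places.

0.021 V

For a concentration cell E°cell = 0, since both electrodes use the same couple.
The compartment with the higher Cr3+(aq) concentration (1.03 M) acts as the cathode; ions are reduced there and produced at the dilute (0.0923 M) anode.
With n = 3, Ecell = −(0.0592/3)·log([dilute]/[conc]) = −(0.0592/3)·log(0.0923/1.03) = +0.021 V.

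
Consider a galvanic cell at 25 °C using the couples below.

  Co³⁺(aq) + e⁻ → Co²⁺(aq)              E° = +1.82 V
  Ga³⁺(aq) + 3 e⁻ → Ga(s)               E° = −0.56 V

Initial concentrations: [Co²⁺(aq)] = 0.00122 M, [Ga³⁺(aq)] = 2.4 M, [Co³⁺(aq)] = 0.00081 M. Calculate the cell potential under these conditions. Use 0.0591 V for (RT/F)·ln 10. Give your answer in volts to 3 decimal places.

Since E°(Co³⁺/Co²⁺) > E°(Ga³⁺/Ga), Co³⁺/Co²⁺ serves as the cathode.
E°cell = E°cat − E°an = +1.82 − (−0.56) = +2.38 V; n = 3.
Balancing gives 3 Co³⁺(aq) + Ga(s) → 3 Co²⁺(aq) + Ga³⁺(aq); hence Q = ([Co²⁺(aq)]^3·[Ga³⁺(aq)]) / [Co³⁺(aq)]^3 = 8.2 (log Q = 0.914).
E = E° − (0.0591/n)·log Q = +2.38 − (0.0591/3)(0.914) = +2.362 V.

+2.362 V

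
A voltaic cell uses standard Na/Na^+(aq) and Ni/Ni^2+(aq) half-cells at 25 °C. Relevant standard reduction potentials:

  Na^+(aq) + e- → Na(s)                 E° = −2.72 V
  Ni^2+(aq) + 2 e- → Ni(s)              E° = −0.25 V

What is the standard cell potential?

+2.47 V

Of the two couples in this cell, the one with the more positive reduction potential is reduced at the cathode: here that is Ni²⁺/Ni (−0.25 V); Na⁺/Na (−2.72 V) is the anode.
E°cell = E°(cathode) − E°(anode) = −0.25 − (−2.72) = +2.47 V.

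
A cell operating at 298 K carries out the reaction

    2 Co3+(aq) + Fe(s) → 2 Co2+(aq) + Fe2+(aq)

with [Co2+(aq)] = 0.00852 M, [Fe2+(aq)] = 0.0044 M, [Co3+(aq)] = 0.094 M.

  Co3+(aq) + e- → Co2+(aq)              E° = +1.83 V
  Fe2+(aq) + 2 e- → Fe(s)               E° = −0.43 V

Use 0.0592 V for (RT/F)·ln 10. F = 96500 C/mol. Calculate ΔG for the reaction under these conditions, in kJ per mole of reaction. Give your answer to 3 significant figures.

With Co³⁺/Co²⁺ reduced at the cathode, E°cell = +1.83 − (−0.43) = +2.26 V and n = 2.
The reaction quotient is ([Co2+(aq)]^2·[Fe2+(aq)]) / [Co3+(aq)]^2 = 3.61×10^−5; by Nernst, E = +2.26 − (0.0592/2)(−4.442) = +2.3915 V.
Then ΔG = −nFE = −2 × 96500 × +2.3915 J/mol = −462 kJ/mol.

−462 kJ/mol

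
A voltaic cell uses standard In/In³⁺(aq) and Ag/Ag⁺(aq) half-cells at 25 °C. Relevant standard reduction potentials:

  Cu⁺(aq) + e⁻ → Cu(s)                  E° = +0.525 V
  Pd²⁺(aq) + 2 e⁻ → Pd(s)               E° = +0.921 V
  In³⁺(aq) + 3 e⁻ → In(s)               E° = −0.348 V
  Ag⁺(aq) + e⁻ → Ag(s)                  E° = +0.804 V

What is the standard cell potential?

+1.152 V

The Ag⁺/Ag couple has the higher E°, so Ag ion is reduced (cathode) and In is oxidized (anode).
E°cell = E°(cathode) − E°(anode) = +0.804 − (−0.348) = +1.152 V.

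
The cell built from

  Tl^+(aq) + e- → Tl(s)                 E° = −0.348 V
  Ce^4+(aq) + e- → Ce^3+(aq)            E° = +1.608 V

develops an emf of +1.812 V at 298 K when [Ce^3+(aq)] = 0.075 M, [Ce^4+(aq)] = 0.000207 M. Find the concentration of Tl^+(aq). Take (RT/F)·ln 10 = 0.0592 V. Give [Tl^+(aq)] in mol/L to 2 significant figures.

0.75 M

With Ce⁴⁺/Ce³⁺ at the cathode and Tl⁺/Tl at the anode, E°cell = +1.608 − (−0.348) = +1.956 V (n = 1).
From the Nernst equation, log Q = n(E° − E)/0.0592 = 1·(+1.956 − (+1.812))/0.0592 = 2.432.
The balanced reaction is Ce^4+(aq) + Tl(s) → Ce^3+(aq) + Tl^+(aq), so Q = ([Ce^3+(aq)]·[Tl^+(aq)]) / [Ce^4+(aq)].
Solving for the unknown gives log [Tl^+(aq)] = −0.127, so [Tl^+(aq)] ≈ 0.75 M.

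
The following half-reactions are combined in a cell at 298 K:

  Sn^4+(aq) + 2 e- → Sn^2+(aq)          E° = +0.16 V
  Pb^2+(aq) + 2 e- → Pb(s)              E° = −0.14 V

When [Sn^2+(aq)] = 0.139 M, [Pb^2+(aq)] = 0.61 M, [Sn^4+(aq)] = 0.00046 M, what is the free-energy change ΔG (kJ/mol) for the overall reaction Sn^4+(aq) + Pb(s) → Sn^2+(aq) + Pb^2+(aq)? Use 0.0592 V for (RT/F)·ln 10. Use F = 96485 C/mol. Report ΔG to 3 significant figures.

−44.9 kJ/mol

With Sn⁴⁺/Sn²⁺ reduced at the cathode, E°cell = +0.16 − (−0.14) = +0.30 V and n = 2.
The reaction quotient is ([Sn^2+(aq)]·[Pb^2+(aq)]) / [Sn^4+(aq)] = 184; by Nernst, E = +0.30 − (0.0592/2)(2.266) = +0.2329 V.
Finally ΔG = −nFE = −(2)(96485 C/mol)(+0.2329 V) = −44.9 kJ/mol.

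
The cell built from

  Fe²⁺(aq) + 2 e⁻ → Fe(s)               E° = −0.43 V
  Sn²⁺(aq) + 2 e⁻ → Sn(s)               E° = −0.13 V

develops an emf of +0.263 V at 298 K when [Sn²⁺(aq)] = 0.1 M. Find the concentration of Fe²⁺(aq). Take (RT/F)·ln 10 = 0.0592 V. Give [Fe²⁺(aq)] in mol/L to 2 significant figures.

Sn²⁺/Sn is the cathode (higher E°); E°cell = −0.13 − (−0.43) = +0.30 V with n = 2.
Rearranging E = E° − (0.0592/n)·log Q gives log Q = 2(+0.30 − (+0.263))/0.0592 = 1.250.
Balancing electrons gives Sn²⁺(aq) + Fe(s) → Sn(s) + Fe²⁺(aq); thus Q = [Fe²⁺(aq)] / [Sn²⁺(aq)].
Substituting the known concentrations and solving, log [Fe²⁺(aq)] = 0.250 and [Fe²⁺(aq)] = 1.8 M.

1.8 M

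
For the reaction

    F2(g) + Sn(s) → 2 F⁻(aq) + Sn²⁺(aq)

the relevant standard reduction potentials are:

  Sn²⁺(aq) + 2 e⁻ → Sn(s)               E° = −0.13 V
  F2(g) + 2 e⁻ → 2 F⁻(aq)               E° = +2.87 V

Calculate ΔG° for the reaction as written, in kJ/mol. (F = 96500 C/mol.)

In the reaction as written F2(g) is reduced, so the F₂/F⁻ couple is the cathode and Sn²⁺/Sn is the anode.
E°cell = +2.87 − (−0.13) = +3.00 V; balancing electrons gives n = 2.
ΔG° = −nFE°cell = −(2)(96500)(+3.00) J/mol = −579 kJ/mol.

−579 kJ/mol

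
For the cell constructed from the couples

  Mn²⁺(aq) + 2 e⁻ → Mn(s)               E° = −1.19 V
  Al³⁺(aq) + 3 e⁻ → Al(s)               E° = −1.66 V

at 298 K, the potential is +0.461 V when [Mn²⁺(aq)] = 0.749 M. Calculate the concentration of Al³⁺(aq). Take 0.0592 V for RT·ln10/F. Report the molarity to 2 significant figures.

The Mn²⁺/Mn couple has the larger reduction potential, so it is the cathode: E°cell = −1.19 − (−1.66) = +0.47 V and n = 6.
From the Nernst equation, log Q = n(E° − E)/0.0592 = 6·(+0.47 − (+0.461))/0.0592 = 0.912.
Balancing electrons gives 3 Mn²⁺(aq) + 2 Al(s) → 3 Mn(s) + 2 Al³⁺(aq); thus Q = [Al³⁺(aq)]^2 / [Mn²⁺(aq)]^3.
Solving for the unknown gives log [Al³⁺(aq)] = 0.268, so [Al³⁺(aq)] ≈ 1.9 M.

1.9 M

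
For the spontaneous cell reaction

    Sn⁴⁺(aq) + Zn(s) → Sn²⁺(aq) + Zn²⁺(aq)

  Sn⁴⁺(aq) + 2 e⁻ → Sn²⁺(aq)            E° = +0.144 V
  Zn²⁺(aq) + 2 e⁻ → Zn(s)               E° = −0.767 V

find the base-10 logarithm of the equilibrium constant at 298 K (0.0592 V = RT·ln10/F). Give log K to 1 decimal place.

The Sn⁴⁺/Sn²⁺ couple is reduced (cathode); E°cell = +0.144 − (−0.767) = +0.911 V with n = 2.
At equilibrium E = 0, so log K = nE°cell / 0.0592 = (2)(+0.911) / 0.0592 = 30.8.

log K = 30.8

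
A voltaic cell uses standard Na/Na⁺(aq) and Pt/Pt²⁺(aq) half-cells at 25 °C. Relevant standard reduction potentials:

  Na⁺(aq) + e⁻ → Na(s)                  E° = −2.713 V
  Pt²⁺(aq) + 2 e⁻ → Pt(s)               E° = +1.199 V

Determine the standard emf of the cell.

Of the two couples in this cell, the one with the more positive reduction potential is reduced at the cathode: here that is Pt²⁺/Pt (+1.199 V); Na⁺/Na (−2.713 V) is the anode.
E°cell = E°(cathode) − E°(anode) = +1.199 − (−2.713) = +3.912 V.

+3.912 V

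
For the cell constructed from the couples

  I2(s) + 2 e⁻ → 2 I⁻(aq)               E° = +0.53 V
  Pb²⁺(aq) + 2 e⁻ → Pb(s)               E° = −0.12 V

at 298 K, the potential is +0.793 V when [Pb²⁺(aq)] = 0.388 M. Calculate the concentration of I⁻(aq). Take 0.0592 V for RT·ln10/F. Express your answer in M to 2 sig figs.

With I₂/I⁻ at the cathode and Pb²⁺/Pb at the anode, E°cell = +0.53 − (−0.12) = +0.65 V (n = 2).
Since E = E° − (0.0592/n)·log Q, log Q = n(E° − E)/0.0592 = −4.831.
For I2(s) + Pb(s) → 2 I⁻(aq) + Pb²⁺(aq), the reaction quotient is Q = [I⁻(aq)]^2·[Pb²⁺(aq)].
Substituting the known concentrations and solving, log [I⁻(aq)] = −2.210 and [I⁻(aq)] = 0.0062 M.

0.0062 M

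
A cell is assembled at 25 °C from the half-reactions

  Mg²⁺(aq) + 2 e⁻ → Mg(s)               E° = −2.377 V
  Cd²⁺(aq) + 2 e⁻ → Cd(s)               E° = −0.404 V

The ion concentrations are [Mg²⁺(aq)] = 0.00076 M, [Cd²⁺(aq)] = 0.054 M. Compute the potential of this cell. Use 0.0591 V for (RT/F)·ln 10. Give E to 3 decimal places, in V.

The Cd²⁺/Cd couple has the more positive E°, so it is the cathode; Mg²⁺/Mg is the anode.
E°cell = E°cat − E°an = −0.404 − (−2.377) = +1.973 V; n = 2.
For the overall reaction Cd²⁺(aq) + Mg(s) → Cd(s) + Mg²⁺(aq), Q = [Mg²⁺(aq)] / [Cd²⁺(aq)] = 0.0141, giving log Q = −1.852.
By the Nernst equation, E = +1.973 − (0.0591/2)·(−1.852) = +2.028 V.

+2.028 V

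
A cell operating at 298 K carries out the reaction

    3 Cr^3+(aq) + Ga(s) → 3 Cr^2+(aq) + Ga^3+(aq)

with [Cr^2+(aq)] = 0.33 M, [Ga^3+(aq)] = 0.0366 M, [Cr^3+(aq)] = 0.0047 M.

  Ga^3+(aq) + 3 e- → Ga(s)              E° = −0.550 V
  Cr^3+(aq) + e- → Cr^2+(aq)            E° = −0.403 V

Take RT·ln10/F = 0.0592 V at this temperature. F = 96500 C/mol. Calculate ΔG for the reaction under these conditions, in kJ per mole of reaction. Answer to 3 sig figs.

−19.1 kJ/mol

E°cell = −0.403 − (−0.550) = +0.147 V; the balanced reaction transfers n = 3 electrons.
Q = ([Cr^2+(aq)]^3·[Ga^3+(aq)]) / [Cr^3+(aq)]^3 = 1.27×10^4, so log Q = 4.103 and E = +0.147 − (0.0592/3)(4.103) = +0.0660 V.
Finally ΔG = −nFE = −(3)(96500 C/mol)(+0.0660 V) = −19.1 kJ/mol.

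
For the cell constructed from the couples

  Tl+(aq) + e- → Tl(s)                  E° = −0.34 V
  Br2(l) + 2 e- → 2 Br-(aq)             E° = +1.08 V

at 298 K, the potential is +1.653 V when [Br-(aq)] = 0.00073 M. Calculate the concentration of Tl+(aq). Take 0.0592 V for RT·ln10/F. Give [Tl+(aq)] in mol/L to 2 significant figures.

With Br₂/Br⁻ at the cathode and Tl⁺/Tl at the anode, E°cell = +1.08 − (−0.34) = +1.42 V (n = 2).
From the Nernst equation, log Q = n(E° − E)/0.0592 = 2·(+1.42 − (+1.653))/0.0592 = −7.872.
For Br2(l) + 2 Tl(s) → 2 Br-(aq) + 2 Tl+(aq), the reaction quotient is Q = [Br-(aq)]^2·[Tl+(aq)]^2.
Isolating [Tl+(aq)] in Q = 10^{−7.872} yields log [Tl+(aq)] = −0.799, i.e. 0.16 M.

0.16 M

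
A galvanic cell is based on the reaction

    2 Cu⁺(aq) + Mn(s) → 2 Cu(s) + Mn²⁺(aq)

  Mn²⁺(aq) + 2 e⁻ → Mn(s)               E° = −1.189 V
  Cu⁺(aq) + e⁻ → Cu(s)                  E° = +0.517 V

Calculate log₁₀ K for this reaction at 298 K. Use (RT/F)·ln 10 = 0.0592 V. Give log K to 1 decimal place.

log K = 57.6

The Cu⁺/Cu couple is reduced (cathode); E°cell = +0.517 − (−1.189) = +1.706 V with n = 2.
At equilibrium E = 0, so log K = nE°cell / 0.0592 = (2)(+1.706) / 0.0592 = 57.6.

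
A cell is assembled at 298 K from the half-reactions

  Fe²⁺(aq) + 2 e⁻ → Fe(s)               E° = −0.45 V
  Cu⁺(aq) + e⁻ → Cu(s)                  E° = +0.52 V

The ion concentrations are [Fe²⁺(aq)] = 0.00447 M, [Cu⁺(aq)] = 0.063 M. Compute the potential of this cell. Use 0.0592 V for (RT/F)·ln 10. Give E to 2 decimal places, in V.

+0.97 V

Since E°(Cu⁺/Cu) > E°(Fe²⁺/Fe), Cu⁺/Cu serves as the cathode.
E°cell = +0.52 − (−0.45) = +0.97 V, with n = 2 electrons transferred.
Balancing gives 2 Cu⁺(aq) + Fe(s) → 2 Cu(s) + Fe²⁺(aq); hence Q = [Fe²⁺(aq)] / [Cu⁺(aq)]^2 = 1.13 (log Q = 0.052).
Applying E = E° − (RT ln10/nF)·log Q gives +0.97 − (0.0592/2)(0.052) = +0.97 V.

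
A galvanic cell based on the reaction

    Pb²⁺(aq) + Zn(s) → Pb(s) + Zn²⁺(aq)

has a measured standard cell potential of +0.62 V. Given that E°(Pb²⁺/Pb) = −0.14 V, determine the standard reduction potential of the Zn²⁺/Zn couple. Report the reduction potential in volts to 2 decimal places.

−0.76 V

In the reaction as written the Pb²⁺/Pb couple is reduced (cathode) and Zn²⁺/Zn is oxidized (anode), so E°cell = E°(Pb²⁺/Pb) − E°(Zn²⁺/Zn).
E°(Zn²⁺/Zn) = E°(cathode) − E°cell = −0.14 − (+0.62) = −0.76 V.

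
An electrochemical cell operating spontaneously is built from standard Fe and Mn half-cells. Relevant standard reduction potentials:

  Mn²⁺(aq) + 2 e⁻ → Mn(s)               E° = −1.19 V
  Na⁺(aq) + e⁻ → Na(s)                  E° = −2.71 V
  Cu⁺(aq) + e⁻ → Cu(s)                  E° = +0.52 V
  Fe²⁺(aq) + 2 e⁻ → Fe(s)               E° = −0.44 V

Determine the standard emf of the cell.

+0.75 V

Of the two couples in this cell, the one with the more positive reduction potential is reduced at the cathode: here that is Fe²⁺/Fe (−0.44 V); Mn²⁺/Mn (−1.19 V) is the anode.
E°cell = E°(cathode) − E°(anode) = −0.44 − (−1.19) = +0.75 V.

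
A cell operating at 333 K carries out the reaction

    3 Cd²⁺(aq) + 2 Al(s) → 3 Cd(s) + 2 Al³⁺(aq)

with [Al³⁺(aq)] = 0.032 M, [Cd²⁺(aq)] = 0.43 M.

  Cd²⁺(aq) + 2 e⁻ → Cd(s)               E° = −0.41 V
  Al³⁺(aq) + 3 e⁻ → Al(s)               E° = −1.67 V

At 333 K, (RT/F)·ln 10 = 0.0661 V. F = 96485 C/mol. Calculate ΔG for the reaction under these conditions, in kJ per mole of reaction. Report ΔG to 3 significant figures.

With Cd²⁺/Cd reduced at the cathode, E°cell = −0.41 − (−1.67) = +1.26 V and n = 6.
Here Q = [Al³⁺(aq)]^2 / [Cd²⁺(aq)]^3 = 0.0129 (log Q = −1.890), giving E = +1.26 − (0.0661/6)·(−1.890) = +1.2808 V.
Finally ΔG = −nFE = −(6)(96485 C/mol)(+1.2808 V) = −741 kJ/mol.

−741 kJ/mol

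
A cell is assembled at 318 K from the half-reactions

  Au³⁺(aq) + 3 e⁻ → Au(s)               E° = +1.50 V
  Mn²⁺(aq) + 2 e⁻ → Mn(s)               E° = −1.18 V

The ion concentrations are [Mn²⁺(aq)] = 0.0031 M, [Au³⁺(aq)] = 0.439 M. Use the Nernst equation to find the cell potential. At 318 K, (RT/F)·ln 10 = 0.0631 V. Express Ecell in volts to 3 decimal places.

+2.752 V

The Au³⁺/Au couple has the more positive E°, so it is the cathode; Mn²⁺/Mn is the anode.
E°cell = E°cat − E°an = +1.50 − (−1.18) = +2.68 V; n = 6.
Balancing gives 2 Au³⁺(aq) + 3 Mn(s) → 2 Au(s) + 3 Mn²⁺(aq); hence Q = [Mn²⁺(aq)]^3 / [Au³⁺(aq)]^2 = 1.55×10^−7 (log Q = −6.811).
Applying E = E° − (RT ln10/nF)·log Q gives +2.68 − (0.0631/6)(−6.811) = +2.752 V.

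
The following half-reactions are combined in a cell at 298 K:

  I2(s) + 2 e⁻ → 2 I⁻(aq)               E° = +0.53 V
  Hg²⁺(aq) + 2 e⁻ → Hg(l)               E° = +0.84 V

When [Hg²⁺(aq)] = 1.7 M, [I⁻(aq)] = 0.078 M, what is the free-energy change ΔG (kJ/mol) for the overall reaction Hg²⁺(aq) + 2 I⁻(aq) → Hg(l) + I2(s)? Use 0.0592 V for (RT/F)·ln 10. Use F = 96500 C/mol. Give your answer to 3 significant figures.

With Hg²⁺/Hg reduced at the cathode, E°cell = +0.84 − (+0.53) = +0.31 V and n = 2.
The reaction quotient is 1 / ([Hg²⁺(aq)]·[I⁻(aq)]^2) = 96.7; by Nernst, E = +0.31 − (0.0592/2)(1.985) = +0.2512 V.
ΔG = −nFE = −(2)(96500)(+0.2512) J/mol = −48.5 kJ/mol.

−48.5 kJ/mol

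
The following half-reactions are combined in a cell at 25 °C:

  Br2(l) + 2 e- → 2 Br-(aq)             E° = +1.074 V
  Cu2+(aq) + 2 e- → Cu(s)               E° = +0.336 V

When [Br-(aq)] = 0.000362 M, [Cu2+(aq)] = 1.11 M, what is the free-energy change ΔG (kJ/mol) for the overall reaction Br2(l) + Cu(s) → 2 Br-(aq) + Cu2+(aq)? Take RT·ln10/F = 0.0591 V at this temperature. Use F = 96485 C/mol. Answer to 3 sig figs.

The standard cell potential is +1.074 − (+0.336) = +0.738 V, with n = 2 electrons in the balanced equation.
Here Q = [Br-(aq)]^2·[Cu2+(aq)] = 1.45×10^−7 (log Q = −6.837), giving E = +0.738 − (0.0591/2)·(−6.837) = +0.9400 V.
Finally ΔG = −nFE = −(2)(96485 C/mol)(+0.9400 V) = −181 kJ/mol.

−181 kJ/mol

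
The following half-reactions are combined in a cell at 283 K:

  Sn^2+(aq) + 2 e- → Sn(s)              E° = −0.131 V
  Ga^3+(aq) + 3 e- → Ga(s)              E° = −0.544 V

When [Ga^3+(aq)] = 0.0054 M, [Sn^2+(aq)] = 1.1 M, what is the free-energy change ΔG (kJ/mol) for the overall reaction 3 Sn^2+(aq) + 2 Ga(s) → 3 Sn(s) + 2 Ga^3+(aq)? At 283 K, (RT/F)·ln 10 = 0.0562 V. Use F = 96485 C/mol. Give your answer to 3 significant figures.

−264 kJ/mol

The standard cell potential is −0.131 − (−0.544) = +0.413 V, with n = 6 electrons in the balanced equation.
Q = [Ga^3+(aq)]^2 / [Sn^2+(aq)]^3 = 2.19×10^−5, so log Q = −4.659 and E = +0.413 − (0.0562/6)(−4.659) = +0.4566 V.
Finally ΔG = −nFE = −(6)(96485 C/mol)(+0.4566 V) = −264 kJ/mol.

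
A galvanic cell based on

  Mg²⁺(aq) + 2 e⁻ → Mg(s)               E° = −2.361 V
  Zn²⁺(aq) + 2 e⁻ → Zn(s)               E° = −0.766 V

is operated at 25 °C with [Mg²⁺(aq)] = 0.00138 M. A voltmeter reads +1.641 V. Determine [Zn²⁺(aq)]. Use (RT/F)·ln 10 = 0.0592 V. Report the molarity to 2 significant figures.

0.049 M

With Zn²⁺/Zn at the cathode and Mg²⁺/Mg at the anode, E°cell = −0.766 − (−2.361) = +1.595 V (n = 2).
Since E = E° − (0.0592/n)·log Q, log Q = n(E° − E)/0.0592 = −1.554.
For Zn²⁺(aq) + Mg(s) → Zn(s) + Mg²⁺(aq), the reaction quotient is Q = [Mg²⁺(aq)] / [Zn²⁺(aq)].
Substituting the known concentrations and solving, log [Zn²⁺(aq)] = −1.306 and [Zn²⁺(aq)] = 0.049 M.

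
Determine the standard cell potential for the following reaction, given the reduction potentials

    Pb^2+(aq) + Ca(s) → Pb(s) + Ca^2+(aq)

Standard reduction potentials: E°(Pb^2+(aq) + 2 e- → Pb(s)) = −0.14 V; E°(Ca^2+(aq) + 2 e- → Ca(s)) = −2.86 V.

In the reaction as written, Pb^2+(aq) is reduced (cathode) and Ca^2+(aq) is produced by oxidation at the anode.
E°cell = E°(cathode) − E°(anode) = −0.14 − (−2.86) = +2.72 V.
The positive value indicates the reaction is spontaneous as written.

+2.72 V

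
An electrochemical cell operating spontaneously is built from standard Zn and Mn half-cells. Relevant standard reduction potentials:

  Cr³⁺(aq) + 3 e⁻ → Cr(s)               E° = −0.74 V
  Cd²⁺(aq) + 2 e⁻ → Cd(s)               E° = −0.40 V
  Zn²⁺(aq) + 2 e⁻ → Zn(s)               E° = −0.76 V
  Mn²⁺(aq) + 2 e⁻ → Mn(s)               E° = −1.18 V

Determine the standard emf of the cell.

The Zn²⁺/Zn couple has the higher E°, so Zn ion is reduced (cathode) and Mn is oxidized (anode).
E°cell = E°(cathode) − E°(anode) = −0.76 − (−1.18) = +0.42 V.

+0.42 V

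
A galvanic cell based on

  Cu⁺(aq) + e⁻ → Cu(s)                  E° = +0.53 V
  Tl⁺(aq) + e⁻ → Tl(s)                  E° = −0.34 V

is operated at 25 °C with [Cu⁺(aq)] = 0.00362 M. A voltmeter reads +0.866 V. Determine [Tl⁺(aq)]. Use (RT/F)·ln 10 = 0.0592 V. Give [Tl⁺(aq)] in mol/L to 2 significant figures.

0.0042 M

Cu⁺/Cu is the cathode (higher E°); E°cell = +0.53 − (−0.34) = +0.87 V with n = 1.
From the Nernst equation, log Q = n(E° − E)/0.0592 = 1·(+0.87 − (+0.866))/0.0592 = 0.068.
For Cu⁺(aq) + Tl(s) → Cu(s) + Tl⁺(aq), the reaction quotient is Q = [Tl⁺(aq)] / [Cu⁺(aq)].
Isolating [Tl⁺(aq)] in Q = 10^{0.068} yields log [Tl⁺(aq)] = −2.373, i.e. 0.0042 M.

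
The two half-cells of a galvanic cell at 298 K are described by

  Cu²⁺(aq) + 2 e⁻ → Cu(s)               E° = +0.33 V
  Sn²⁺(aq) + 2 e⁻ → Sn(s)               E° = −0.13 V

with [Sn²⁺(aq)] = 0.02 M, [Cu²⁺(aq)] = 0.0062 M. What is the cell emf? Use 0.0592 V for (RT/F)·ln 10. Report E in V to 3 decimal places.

Since E°(Cu²⁺/Cu) > E°(Sn²⁺/Sn), Cu²⁺/Cu serves as the cathode.
E°cell = E°cat − E°an = +0.33 − (−0.13) = +0.46 V; n = 2.
The balanced reaction is Cu²⁺(aq) + Sn(s) → Cu(s) + Sn²⁺(aq), so Q = [Sn²⁺(aq)] / [Cu²⁺(aq)] = 3.23 and log Q = 0.509.
By the Nernst equation, E = +0.46 − (0.0592/2)·(0.509) = +0.445 V.

+0.445 V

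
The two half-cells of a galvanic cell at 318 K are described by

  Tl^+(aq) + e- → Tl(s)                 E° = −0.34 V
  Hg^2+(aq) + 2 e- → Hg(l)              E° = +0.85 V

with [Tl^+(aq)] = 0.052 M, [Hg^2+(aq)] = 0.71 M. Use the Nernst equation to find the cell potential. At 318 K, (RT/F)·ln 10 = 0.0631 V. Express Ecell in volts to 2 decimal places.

+1.27 V

Hg²⁺/Hg is reduced (cathode, E° = +0.85 V) and Tl⁺/Tl is oxidized (anode).
E°cell = +0.85 − (−0.34) = +1.19 V, with n = 2 electrons transferred.
The balanced reaction is Hg^2+(aq) + 2 Tl(s) → Hg(l) + 2 Tl^+(aq), so Q = [Tl^+(aq)]^2 / [Hg^2+(aq)] = 0.00381 and log Q = −2.419.
Applying E = E° − (RT ln10/nF)·log Q gives +1.19 − (0.0631/2)(−2.419) = +1.27 V.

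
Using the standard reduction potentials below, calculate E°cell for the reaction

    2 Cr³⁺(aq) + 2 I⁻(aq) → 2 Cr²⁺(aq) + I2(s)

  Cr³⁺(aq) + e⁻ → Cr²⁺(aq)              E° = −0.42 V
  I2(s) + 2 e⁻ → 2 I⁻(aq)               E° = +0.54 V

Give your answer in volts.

In the reaction as written, Cr³⁺(aq) is reduced (cathode) and I2(s) is produced by oxidation at the anode.
E°cell = E°(cathode) − E°(anode) = −0.42 − (+0.54) = −0.96 V.

−0.96 V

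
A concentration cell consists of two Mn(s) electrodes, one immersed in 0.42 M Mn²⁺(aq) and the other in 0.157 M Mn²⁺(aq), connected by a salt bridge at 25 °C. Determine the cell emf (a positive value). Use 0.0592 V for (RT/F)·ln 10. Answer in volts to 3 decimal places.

0.013 V

For a concentration cell E°cell = 0, since both electrodes use the same couple.
The compartment with the higher Mn²⁺(aq) concentration (0.42 M) acts as the cathode; ions are reduced there and produced at the dilute (0.157 M) anode.
With n = 2, Ecell = −(0.0592/2)·log([dilute]/[conc]) = −(0.0592/2)·log(0.157/0.42) = +0.013 V.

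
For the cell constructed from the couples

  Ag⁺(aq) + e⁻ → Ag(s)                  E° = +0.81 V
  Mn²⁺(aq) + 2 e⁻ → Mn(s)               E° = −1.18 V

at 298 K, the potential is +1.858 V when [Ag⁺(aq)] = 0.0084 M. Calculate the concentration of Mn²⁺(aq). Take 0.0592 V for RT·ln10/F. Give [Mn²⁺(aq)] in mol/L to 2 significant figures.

Ag⁺/Ag is the cathode (higher E°); E°cell = +0.81 − (−1.18) = +1.99 V with n = 2.
Rearranging E = E° − (0.0592/n)·log Q gives log Q = 2(+1.99 − (+1.858))/0.0592 = 4.459.
For 2 Ag⁺(aq) + Mn(s) → 2 Ag(s) + Mn²⁺(aq), the reaction quotient is Q = [Mn²⁺(aq)] / [Ag⁺(aq)]^2.
Isolating [Mn²⁺(aq)] in Q = 10^{4.459} yields log [Mn²⁺(aq)] = 0.308, i.e. 2.0 M.

2.0 M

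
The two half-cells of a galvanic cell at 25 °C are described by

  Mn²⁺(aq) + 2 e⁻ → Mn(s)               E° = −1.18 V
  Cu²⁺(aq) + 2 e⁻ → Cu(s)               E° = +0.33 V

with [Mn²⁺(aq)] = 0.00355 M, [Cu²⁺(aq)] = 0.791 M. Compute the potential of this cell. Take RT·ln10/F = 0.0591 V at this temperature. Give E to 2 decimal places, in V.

+1.58 V

Cu²⁺/Cu is reduced (cathode, E° = +0.33 V) and Mn²⁺/Mn is oxidized (anode).
E°cell = +0.33 − (−1.18) = +1.51 V, with n = 2 electrons transferred.
For the overall reaction Cu²⁺(aq) + Mn(s) → Cu(s) + Mn²⁺(aq), Q = [Mn²⁺(aq)] / [Cu²⁺(aq)] = 0.00449, giving log Q = −2.348.
E = E° − (0.0591/n)·log Q = +1.51 − (0.0591/2)(−2.348) = +1.58 V.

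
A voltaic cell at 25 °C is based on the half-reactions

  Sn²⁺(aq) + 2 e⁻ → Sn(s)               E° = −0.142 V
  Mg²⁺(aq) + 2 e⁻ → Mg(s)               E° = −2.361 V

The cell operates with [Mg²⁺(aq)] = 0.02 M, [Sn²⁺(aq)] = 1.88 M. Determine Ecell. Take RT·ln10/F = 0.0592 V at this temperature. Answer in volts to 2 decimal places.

+2.28 V

Since E°(Sn²⁺/Sn) > E°(Mg²⁺/Mg), Sn²⁺/Sn serves as the cathode.
The standard potential is −0.142 − (−2.361) = +2.219 V and the balanced reaction transfers n = 2 electrons.
The balanced reaction is Sn²⁺(aq) + Mg(s) → Sn(s) + Mg²⁺(aq), so Q = [Mg²⁺(aq)] / [Sn²⁺(aq)] = 0.0106 and log Q = −1.973.
By the Nernst equation, E = +2.219 − (0.0592/2)·(−1.973) = +2.28 V.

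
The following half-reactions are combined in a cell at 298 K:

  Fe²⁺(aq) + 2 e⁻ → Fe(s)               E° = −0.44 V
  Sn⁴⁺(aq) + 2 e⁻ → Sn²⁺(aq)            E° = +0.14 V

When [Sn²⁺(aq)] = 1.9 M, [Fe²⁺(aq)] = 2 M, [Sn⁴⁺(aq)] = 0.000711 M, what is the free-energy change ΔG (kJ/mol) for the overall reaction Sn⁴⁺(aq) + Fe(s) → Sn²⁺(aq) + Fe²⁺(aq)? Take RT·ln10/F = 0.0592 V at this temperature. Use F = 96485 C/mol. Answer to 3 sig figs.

With Sn⁴⁺/Sn²⁺ reduced at the cathode, E°cell = +0.14 − (−0.44) = +0.58 V and n = 2.
Here Q = ([Sn²⁺(aq)]·[Fe²⁺(aq)]) / [Sn⁴⁺(aq)] = 5.34×10^3 (log Q = 3.728), giving E = +0.58 − (0.0592/2)·(3.728) = +0.4697 V.
Then ΔG = −nFE = −2 × 96485 × +0.4697 J/mol = −90.6 kJ/mol.

−90.6 kJ/mol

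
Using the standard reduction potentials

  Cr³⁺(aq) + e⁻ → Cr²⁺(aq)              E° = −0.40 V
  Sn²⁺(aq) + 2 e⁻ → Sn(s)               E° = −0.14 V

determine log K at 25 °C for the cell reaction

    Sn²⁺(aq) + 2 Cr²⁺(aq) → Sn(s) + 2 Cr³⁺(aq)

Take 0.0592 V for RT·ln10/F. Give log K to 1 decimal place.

The Sn²⁺/Sn couple is reduced (cathode); E°cell = −0.14 − (−0.40) = +0.26 V with n = 2.
At equilibrium E = 0, so log K = nE°cell / 0.0592 = (2)(+0.26) / 0.0592 = 8.8.

log K = 8.8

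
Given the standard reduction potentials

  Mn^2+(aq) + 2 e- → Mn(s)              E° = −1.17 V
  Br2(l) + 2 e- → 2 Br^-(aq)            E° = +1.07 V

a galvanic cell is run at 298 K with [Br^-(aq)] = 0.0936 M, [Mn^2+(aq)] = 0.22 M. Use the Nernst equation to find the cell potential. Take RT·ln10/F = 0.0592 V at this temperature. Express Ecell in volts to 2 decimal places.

+2.32 V

Br₂/Br⁻ is reduced (cathode, E° = +1.07 V) and Mn²⁺/Mn is oxidized (anode).
E°cell = E°cat − E°an = +1.07 − (−1.17) = +2.24 V; n = 2.
Balancing gives Br2(l) + Mn(s) → 2 Br^-(aq) + Mn^2+(aq); hence Q = [Br^-(aq)]^2·[Mn^2+(aq)] = 0.00193 (log Q = −2.715).
E = E° − (0.0592/n)·log Q = +2.24 − (0.0592/2)(−2.715) = +2.32 V.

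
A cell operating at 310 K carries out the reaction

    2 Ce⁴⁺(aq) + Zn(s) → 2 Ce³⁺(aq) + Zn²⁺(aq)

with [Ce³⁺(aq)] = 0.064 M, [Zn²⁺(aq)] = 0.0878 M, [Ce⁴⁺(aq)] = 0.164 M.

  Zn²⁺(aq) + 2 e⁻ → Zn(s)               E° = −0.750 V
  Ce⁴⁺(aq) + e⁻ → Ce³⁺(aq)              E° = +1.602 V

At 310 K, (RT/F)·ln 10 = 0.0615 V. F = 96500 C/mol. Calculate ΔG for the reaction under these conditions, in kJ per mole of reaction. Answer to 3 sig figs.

−465 kJ/mol

The standard cell potential is +1.602 − (−0.750) = +2.352 V, with n = 2 electrons in the balanced equation.
Q = ([Ce³⁺(aq)]^2·[Zn²⁺(aq)]) / [Ce⁴⁺(aq)]^2 = 0.0134, so log Q = −1.874 and E = +2.352 − (0.0615/2)(−1.874) = +2.4096 V.
Then ΔG = −nFE = −2 × 96500 × +2.4096 J/mol = −465 kJ/mol.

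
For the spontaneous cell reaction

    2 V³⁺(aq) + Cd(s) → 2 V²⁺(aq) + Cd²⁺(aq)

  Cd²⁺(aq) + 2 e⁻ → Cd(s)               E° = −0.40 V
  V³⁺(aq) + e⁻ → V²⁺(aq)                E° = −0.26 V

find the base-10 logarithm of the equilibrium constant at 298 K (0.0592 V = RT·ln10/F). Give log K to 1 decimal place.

The V³⁺/V²⁺ couple is reduced (cathode); E°cell = −0.26 − (−0.40) = +0.14 V with n = 2.
At equilibrium E = 0, so log K = nE°cell / 0.0592 = (2)(+0.14) / 0.0592 = 4.7.

log K = 4.7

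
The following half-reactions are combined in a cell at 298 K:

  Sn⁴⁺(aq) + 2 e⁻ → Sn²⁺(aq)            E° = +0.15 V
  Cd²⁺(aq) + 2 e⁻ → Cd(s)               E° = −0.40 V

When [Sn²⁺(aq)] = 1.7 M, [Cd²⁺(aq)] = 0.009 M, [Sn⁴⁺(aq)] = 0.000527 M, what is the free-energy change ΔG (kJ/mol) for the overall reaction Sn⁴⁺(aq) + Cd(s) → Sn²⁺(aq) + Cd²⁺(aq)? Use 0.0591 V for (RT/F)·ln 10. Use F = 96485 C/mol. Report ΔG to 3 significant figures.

E°cell = +0.15 − (−0.40) = +0.55 V; the balanced reaction transfers n = 2 electrons.
Q = ([Sn²⁺(aq)]·[Cd²⁺(aq)]) / [Sn⁴⁺(aq)] = 29, so log Q = 1.463 and E = +0.55 − (0.0591/2)(1.463) = +0.5068 V.
ΔG = −nFE = −(2)(96485)(+0.5068) J/mol = −97.8 kJ/mol.

−97.8 kJ/mol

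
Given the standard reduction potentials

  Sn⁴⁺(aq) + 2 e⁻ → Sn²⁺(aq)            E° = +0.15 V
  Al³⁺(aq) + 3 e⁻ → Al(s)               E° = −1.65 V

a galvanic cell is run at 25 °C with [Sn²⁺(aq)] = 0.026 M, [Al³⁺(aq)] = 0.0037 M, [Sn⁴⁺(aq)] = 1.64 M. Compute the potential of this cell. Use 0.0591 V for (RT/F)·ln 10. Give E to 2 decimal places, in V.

Sn⁴⁺/Sn²⁺ is reduced (cathode, E° = +0.15 V) and Al³⁺/Al is oxidized (anode).
E°cell = +0.15 − (−1.65) = +1.80 V, with n = 6 electrons transferred.
The balanced reaction is 3 Sn⁴⁺(aq) + 2 Al(s) → 3 Sn²⁺(aq) + 2 Al³⁺(aq), so Q = ([Sn²⁺(aq)]^3·[Al³⁺(aq)]^2) / [Sn⁴⁺(aq)]^3 = 5.45×10^−11 and log Q = −10.263.
E = E° − (0.0591/n)·log Q = +1.80 − (0.0591/6)(−10.263) = +1.90 V.

+1.90 V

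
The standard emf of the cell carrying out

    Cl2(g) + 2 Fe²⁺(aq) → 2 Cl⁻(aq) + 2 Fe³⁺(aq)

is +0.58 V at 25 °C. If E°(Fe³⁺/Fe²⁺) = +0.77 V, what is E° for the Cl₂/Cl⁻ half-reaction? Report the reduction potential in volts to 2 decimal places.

+1.35 V

In the reaction as written the Cl₂/Cl⁻ couple is reduced (cathode) and Fe³⁺/Fe²⁺ is oxidized (anode), so E°cell = E°(Cl₂/Cl⁻) − E°(Fe³⁺/Fe²⁺).
E°(Cl₂/Cl⁻) = E°cell + E°(anode) = +0.58 + (+0.77) = +1.35 V.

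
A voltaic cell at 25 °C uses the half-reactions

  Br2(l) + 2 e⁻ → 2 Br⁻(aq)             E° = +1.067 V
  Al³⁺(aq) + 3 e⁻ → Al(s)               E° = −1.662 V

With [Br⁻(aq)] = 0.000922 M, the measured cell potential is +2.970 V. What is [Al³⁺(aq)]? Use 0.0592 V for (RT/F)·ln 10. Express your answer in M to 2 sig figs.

The Br₂/Br⁻ couple has the larger reduction potential, so it is the cathode: E°cell = +1.067 − (−1.662) = +2.729 V and n = 6.
Since E = E° − (0.0592/n)·log Q, log Q = n(E° − E)/0.0592 = −24.426.
The balanced reaction is 3 Br2(l) + 2 Al(s) → 6 Br⁻(aq) + 2 Al³⁺(aq), so Q = [Br⁻(aq)]^6·[Al³⁺(aq)]^2.
Solving for the unknown gives log [Al³⁺(aq)] = −3.107, so [Al³⁺(aq)] ≈ 0.00078 M.

0.00078 M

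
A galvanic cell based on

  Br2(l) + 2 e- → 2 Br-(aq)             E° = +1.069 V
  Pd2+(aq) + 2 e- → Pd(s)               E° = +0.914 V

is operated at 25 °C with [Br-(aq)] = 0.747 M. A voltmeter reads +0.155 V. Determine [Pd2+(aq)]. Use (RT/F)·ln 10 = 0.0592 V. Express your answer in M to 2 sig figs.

The Br₂/Br⁻ couple has the larger reduction potential, so it is the cathode: E°cell = +1.069 − (+0.914) = +0.155 V and n = 2.
From the Nernst equation, log Q = n(E° − E)/0.0592 = 2·(+0.155 − (+0.155))/0.0592 = 0.000.
For Br2(l) + Pd(s) → 2 Br-(aq) + Pd2+(aq), the reaction quotient is Q = [Br-(aq)]^2·[Pd2+(aq)].
Solving for the unknown gives log [Pd2+(aq)] = 0.253, so [Pd2+(aq)] ≈ 1.8 M.

1.8 M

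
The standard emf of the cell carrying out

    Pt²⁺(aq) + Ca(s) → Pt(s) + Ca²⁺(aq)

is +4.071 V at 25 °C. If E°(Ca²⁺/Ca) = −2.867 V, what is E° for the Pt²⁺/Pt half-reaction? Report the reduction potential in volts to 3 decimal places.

In the reaction as written the Pt²⁺/Pt couple is reduced (cathode) and Ca²⁺/Ca is oxidized (anode), so E°cell = E°(Pt²⁺/Pt) − E°(Ca²⁺/Ca).
E°(Pt²⁺/Pt) = E°cell + E°(anode) = +4.071 + (−2.867) = +1.204 V.

+1.204 V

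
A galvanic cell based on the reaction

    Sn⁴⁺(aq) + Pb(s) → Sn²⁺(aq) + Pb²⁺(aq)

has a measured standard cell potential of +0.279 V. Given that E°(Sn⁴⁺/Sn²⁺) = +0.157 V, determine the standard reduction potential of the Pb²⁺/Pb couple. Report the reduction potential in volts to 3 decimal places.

In the reaction as written the Sn⁴⁺/Sn²⁺ couple is reduced (cathode) and Pb²⁺/Pb is oxidized (anode), so E°cell = E°(Sn⁴⁺/Sn²⁺) − E°(Pb²⁺/Pb).
E°(Pb²⁺/Pb) = E°(cathode) − E°cell = +0.157 − (+0.279) = −0.122 V.

−0.122 V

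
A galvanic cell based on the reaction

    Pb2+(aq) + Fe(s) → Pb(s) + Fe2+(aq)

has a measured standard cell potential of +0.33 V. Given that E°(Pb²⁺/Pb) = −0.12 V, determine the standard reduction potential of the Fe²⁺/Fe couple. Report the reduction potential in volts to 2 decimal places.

−0.45 V

In the reaction as written the Pb²⁺/Pb couple is reduced (cathode) and Fe²⁺/Fe is oxidized (anode), so E°cell = E°(Pb²⁺/Pb) − E°(Fe²⁺/Fe).
E°(Fe²⁺/Fe) = E°(cathode) − E°cell = −0.12 − (+0.33) = −0.45 V.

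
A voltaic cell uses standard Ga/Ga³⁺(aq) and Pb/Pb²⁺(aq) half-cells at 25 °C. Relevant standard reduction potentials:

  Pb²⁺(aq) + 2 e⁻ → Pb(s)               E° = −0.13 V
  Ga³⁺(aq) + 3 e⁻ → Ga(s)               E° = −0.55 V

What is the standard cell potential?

The Pb²⁺/Pb couple has the higher E°, so Pb ion is reduced (cathode) and Ga is oxidized (anode).
E°cell = E°(cathode) − E°(anode) = −0.13 − (−0.55) = +0.42 V.

+0.42 V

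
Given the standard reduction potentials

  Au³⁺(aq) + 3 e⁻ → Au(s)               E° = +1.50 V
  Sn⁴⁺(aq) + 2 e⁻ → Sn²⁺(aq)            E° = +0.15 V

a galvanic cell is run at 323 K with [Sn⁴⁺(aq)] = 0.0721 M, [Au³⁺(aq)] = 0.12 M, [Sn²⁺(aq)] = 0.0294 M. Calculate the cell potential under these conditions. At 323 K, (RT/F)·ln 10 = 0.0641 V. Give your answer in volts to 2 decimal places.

+1.32 V

Au³⁺/Au is reduced (cathode, E° = +1.50 V) and Sn⁴⁺/Sn²⁺ is oxidized (anode).
The standard potential is +1.50 − (+0.15) = +1.35 V and the balanced reaction transfers n = 6 electrons.
For the overall reaction 2 Au³⁺(aq) + 3 Sn²⁺(aq) → 2 Au(s) + 3 Sn⁴⁺(aq), Q = [Sn⁴⁺(aq)]^3 / ([Au³⁺(aq)]^2·[Sn²⁺(aq)]^3) = 1.02×10^3, giving log Q = 3.010.
E = E° − (0.0641/n)·log Q = +1.35 − (0.0641/6)(3.010) = +1.32 V.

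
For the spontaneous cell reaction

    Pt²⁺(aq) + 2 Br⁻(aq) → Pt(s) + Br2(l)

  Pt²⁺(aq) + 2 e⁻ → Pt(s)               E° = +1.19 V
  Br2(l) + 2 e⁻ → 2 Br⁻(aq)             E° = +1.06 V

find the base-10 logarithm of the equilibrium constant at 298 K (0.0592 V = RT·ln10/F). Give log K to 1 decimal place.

log K = 4.4

The Pt²⁺/Pt couple is reduced (cathode); E°cell = +1.19 − (+1.06) = +0.13 V with n = 2.
At equilibrium E = 0, so log K = nE°cell / 0.0592 = (2)(+0.13) / 0.0592 = 4.4.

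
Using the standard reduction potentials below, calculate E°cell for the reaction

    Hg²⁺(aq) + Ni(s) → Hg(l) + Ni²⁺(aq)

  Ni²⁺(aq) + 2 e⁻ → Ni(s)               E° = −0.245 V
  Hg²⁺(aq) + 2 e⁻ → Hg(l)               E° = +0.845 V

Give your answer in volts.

In the reaction as written, Hg²⁺(aq) is reduced (cathode) and Ni²⁺(aq) is produced by oxidation at the anode.
E°cell = E°(cathode) − E°(anode) = +0.845 − (−0.245) = +1.090 V.
The positive value indicates the reaction is spontaneous as written.

+1.090 V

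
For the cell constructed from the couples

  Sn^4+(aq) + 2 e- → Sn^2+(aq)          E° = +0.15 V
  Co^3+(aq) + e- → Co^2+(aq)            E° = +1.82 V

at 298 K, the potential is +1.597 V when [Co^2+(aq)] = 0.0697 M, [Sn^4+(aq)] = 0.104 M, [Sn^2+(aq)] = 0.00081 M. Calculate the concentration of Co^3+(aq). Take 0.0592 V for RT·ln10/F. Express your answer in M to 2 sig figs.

With Co³⁺/Co²⁺ at the cathode and Sn⁴⁺/Sn²⁺ at the anode, E°cell = +1.82 − (+0.15) = +1.67 V (n = 2).
Since E = E° − (0.0592/n)·log Q, log Q = n(E° − E)/0.0592 = 2.466.
For 2 Co^3+(aq) + Sn^2+(aq) → 2 Co^2+(aq) + Sn^4+(aq), the reaction quotient is Q = ([Co^2+(aq)]^2·[Sn^4+(aq)]) / ([Co^3+(aq)]^2·[Sn^2+(aq)]).
Substituting the known concentrations and solving, log [Co^3+(aq)] = −1.335 and [Co^3+(aq)] = 0.046 M.

0.046 M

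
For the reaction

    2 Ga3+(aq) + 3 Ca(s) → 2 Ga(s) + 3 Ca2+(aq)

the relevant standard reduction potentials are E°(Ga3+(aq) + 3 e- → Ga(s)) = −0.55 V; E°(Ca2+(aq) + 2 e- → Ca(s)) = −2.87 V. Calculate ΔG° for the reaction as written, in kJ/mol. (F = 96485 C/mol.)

In the reaction as written Ga3+(aq) is reduced, so the Ga³⁺/Ga couple is the cathode and Ca²⁺/Ca is the anode.
E°cell = −0.55 − (−2.87) = +2.32 V; balancing electrons gives n = 6.
ΔG° = −nFE°cell = −(6)(96485)(+2.32) J/mol = −1343 kJ/mol.

−1343 kJ/mol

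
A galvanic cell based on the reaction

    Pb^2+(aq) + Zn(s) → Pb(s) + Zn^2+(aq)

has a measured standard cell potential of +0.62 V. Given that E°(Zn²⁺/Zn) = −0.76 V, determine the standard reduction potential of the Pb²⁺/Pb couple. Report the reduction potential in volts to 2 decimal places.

In the reaction as written the Pb²⁺/Pb couple is reduced (cathode) and Zn²⁺/Zn is oxidized (anode), so E°cell = E°(Pb²⁺/Pb) − E°(Zn²⁺/Zn).
E°(Pb²⁺/Pb) = E°cell + E°(anode) = +0.62 + (−0.76) = −0.14 V.

−0.14 V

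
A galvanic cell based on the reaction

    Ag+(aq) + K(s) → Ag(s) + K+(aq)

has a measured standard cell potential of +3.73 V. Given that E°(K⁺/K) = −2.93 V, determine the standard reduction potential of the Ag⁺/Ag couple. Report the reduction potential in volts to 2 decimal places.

+0.80 V

In the reaction as written the Ag⁺/Ag couple is reduced (cathode) and K⁺/K is oxidized (anode), so E°cell = E°(Ag⁺/Ag) − E°(K⁺/K).
E°(Ag⁺/Ag) = E°cell + E°(anode) = +3.73 + (−2.93) = +0.80 V.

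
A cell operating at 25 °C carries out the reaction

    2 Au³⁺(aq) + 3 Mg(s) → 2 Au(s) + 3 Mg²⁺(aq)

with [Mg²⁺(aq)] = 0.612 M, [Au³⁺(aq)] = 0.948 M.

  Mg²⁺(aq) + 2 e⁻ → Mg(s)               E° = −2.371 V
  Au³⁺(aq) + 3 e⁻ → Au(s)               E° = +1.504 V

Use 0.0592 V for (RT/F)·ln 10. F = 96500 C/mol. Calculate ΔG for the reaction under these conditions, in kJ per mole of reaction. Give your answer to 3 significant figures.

The standard cell potential is +1.504 − (−2.371) = +3.875 V, with n = 6 electrons in the balanced equation.
Here Q = [Mg²⁺(aq)]^3 / [Au³⁺(aq)]^2 = 0.255 (log Q = −0.593), giving E = +3.875 − (0.0592/6)·(−0.593) = +3.8809 V.
Then ΔG = −nFE = −6 × 96500 × +3.8809 J/mol = −2250 kJ/mol.

−2250 kJ/mol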